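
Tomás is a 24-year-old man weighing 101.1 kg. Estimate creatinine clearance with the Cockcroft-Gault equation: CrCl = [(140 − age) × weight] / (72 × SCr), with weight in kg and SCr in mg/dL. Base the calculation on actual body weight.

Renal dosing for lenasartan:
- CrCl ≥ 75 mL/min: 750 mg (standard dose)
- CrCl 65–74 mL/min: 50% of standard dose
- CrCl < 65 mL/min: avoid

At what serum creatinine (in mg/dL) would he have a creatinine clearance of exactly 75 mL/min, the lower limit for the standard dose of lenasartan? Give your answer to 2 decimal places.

Standard dose requires CrCl ≥ 75 mL/min.
Set (140 − 24) × 101.1 / (72 × SCr) = 75
SCr = (140 − 24) × 101.1 / (72 × 75) = 2.172 mg/dL

2.17 mg/dL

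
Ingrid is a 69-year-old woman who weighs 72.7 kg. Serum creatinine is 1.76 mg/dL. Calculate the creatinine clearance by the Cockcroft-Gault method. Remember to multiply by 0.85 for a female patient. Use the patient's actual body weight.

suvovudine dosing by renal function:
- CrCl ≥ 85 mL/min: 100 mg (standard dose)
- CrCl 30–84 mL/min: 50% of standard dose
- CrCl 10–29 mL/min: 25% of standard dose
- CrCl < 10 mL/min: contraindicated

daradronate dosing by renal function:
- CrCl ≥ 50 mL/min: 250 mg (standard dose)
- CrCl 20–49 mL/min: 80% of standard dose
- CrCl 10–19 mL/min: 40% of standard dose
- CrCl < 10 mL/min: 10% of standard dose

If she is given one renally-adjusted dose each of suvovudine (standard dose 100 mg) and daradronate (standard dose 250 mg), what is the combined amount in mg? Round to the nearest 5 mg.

250 mg

CrCl = (140 − 69) × 72.7 / (72 × 1.76) × 0.85 = 5161.7 / 126.72 × 0.85 ≈ 34.6 mL/min
CrCl ≈ 35 mL/min.
suvovudine: 30–84 mL/min → 50% of 100 mg = 50 mg.
daradronate: 20–49 mL/min → 80% of 250 mg = 200 mg.
Total = 50 + 200 = 250 mg.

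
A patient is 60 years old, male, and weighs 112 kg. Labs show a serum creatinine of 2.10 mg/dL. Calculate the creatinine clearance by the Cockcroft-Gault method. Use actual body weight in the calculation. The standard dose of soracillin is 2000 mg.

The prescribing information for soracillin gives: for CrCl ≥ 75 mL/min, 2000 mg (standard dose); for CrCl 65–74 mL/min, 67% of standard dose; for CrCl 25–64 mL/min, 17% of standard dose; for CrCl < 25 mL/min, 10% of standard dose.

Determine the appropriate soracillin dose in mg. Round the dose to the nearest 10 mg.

340 mg

CrCl = (140 − 60) × 112 / (72 × 2.1) = 8960.0 / 151.20 ≈ 59.3 mL/min
CrCl ≈ 59 mL/min → bracket 25–64 mL/min.
17% of 2000 mg = 340 mg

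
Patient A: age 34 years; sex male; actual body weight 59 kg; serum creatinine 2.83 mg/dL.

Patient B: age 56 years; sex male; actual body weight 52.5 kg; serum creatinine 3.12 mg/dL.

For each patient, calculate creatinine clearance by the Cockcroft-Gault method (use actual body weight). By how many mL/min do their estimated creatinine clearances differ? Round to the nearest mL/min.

11 mL/min

Patient A: CrCl = (140 − 34) × 59 / (72 × 2.83) = 6254.0 / 203.76 ≈ 30.7 mL/min
Patient B: CrCl = (140 − 56) × 52.5 / (72 × 3.12) = 4410.0 / 224.64 ≈ 19.6 mL/min
|30.7 − 19.6| = 11.1 mL/min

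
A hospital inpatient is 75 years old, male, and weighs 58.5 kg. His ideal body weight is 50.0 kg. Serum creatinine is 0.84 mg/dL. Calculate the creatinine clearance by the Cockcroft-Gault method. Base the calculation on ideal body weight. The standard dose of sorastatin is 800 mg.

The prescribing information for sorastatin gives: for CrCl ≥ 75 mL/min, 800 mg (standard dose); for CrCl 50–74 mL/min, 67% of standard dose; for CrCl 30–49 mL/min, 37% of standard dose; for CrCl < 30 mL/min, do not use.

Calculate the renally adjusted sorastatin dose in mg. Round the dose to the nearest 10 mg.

CrCl = (140 − 75) × 50 / (72 × 0.84) = 3250.0 / 60.48 ≈ 53.7 mL/min
CrCl ≈ 54 mL/min → bracket 50–74 mL/min.
67% of 800 mg = 536 mg → 540 mg

540 mg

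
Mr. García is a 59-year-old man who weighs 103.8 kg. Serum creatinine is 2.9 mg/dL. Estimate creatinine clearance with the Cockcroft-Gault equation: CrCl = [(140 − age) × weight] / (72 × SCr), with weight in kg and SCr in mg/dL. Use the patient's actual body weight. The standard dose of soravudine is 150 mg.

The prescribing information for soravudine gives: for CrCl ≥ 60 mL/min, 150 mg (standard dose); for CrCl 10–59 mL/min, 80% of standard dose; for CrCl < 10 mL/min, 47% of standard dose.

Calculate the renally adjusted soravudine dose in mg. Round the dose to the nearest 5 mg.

120 mg

CrCl = (140 − 59) × 103.8 / (72 × 2.9) = 8407.8 / 208.80 ≈ 40.3 mL/min
CrCl ≈ 40 mL/min → bracket 10–59 mL/min.
80% of 150 mg = 120 mg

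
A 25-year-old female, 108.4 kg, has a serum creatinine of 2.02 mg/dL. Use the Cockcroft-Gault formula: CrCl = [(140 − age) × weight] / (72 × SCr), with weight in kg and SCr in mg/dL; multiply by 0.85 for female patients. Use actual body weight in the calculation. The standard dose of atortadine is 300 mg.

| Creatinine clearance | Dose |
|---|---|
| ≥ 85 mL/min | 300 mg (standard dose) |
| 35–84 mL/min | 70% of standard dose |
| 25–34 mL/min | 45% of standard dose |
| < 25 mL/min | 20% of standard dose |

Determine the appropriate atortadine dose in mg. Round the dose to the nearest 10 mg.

CrCl = (140 − 25) × 108.4 / (72 × 2.02) × 0.85 = 12466.0 / 145.44 × 0.85 ≈ 72.9 mL/min
CrCl ≈ 73 mL/min → bracket 35–84 mL/min.
70% of 300 mg = 210 mg

210 mg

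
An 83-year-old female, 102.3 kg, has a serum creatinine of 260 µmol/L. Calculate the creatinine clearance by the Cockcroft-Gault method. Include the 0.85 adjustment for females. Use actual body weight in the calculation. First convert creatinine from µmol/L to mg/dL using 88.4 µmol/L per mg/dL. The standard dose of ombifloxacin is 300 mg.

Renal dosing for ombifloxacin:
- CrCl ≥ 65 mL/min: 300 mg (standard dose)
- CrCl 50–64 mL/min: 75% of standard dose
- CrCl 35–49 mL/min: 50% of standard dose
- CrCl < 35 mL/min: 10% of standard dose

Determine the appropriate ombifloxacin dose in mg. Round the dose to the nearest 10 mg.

SCr = 260 / 88.4 = 2.941 mg/dL
CrCl = (140 − 83) × 102.3 / (72 × 2.941) × 0.85 = 5831.1 / 211.75 × 0.85 ≈ 23.4 mL/min
CrCl ≈ 23 mL/min → bracket < 35 mL/min.
10% of 300 mg = 30 mg

30 mg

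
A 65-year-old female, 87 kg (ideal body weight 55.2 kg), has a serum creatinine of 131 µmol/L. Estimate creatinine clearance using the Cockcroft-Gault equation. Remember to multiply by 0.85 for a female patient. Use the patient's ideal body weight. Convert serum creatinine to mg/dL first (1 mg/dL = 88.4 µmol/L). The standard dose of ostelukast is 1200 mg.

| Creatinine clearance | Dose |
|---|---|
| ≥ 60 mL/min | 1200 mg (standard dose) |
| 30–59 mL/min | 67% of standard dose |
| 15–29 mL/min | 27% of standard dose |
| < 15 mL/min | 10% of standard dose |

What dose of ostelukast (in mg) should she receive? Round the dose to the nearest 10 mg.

SCr = 131 / 88.4 = 1.482 mg/dL
CrCl = (140 − 65) × 55.2 / (72 × 1.482) × 0.85 = 4140.0 / 106.70 × 0.85 ≈ 33.0 mL/min
CrCl ≈ 33 mL/min → bracket 30–59 mL/min.
67% of 1200 mg = 804 mg → 800 mg

800 mg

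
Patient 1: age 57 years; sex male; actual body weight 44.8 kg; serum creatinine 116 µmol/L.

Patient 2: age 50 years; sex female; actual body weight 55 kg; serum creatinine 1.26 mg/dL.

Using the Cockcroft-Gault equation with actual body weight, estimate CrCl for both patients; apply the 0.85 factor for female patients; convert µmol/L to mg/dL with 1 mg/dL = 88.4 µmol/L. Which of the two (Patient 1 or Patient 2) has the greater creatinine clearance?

Patient 2

Patient 1: SCr = 116 / 88.4 = 1.312 mg/dL
Patient 1: CrCl = (140 − 57) × 44.8 / (72 × 1.312) = 3718.4 / 94.46 ≈ 39.4 mL/min
Patient 2: CrCl = (140 − 50) × 55 / (72 × 1.26) × 0.85 = 4950.0 / 90.72 × 0.85 ≈ 46.4 mL/min
39.4 vs 46.4 mL/min → Patient 2 is higher.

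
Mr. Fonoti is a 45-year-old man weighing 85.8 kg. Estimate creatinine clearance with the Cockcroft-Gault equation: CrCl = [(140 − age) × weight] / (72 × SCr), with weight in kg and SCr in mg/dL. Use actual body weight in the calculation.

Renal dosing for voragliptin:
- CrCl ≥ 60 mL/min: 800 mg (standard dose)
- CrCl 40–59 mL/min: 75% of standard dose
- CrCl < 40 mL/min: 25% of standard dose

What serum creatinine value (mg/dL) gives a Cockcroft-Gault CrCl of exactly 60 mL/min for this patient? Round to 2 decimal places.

1.89 mg/dL

Standard dose requires CrCl ≥ 60 mL/min.
Set (140 − 45) × 85.8 / (72 × SCr) = 60
SCr = (140 − 45) × 85.8 / (72 × 60) = 1.887 mg/dL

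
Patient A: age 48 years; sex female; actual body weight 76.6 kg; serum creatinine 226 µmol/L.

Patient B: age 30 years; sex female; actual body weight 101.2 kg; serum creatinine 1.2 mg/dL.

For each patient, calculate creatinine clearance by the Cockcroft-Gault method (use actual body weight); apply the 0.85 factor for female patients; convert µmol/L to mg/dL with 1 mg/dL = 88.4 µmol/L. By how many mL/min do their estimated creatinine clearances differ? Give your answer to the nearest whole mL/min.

77 mL/min

Patient A: SCr = 226 / 88.4 = 2.557 mg/dL
Patient A: CrCl = (140 − 48) × 76.6 / (72 × 2.557) × 0.85 = 7047.2 / 184.10 × 0.85 ≈ 32.5 mL/min
Patient B: CrCl = (140 − 30) × 101.2 / (72 × 1.2) × 0.85 = 11132.0 / 86.40 × 0.85 ≈ 109.5 mL/min
|32.5 − 109.5| = 77.0 mL/min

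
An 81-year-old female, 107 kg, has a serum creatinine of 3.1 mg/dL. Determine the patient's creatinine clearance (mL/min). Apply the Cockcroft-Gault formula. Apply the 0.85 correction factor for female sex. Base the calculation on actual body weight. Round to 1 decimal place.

24.0 mL/min

CrCl = (140 − 81) × 107 / (72 × 3.1) × 0.85 = 6313.0 / 223.20 × 0.85 ≈ 24.0 mL/min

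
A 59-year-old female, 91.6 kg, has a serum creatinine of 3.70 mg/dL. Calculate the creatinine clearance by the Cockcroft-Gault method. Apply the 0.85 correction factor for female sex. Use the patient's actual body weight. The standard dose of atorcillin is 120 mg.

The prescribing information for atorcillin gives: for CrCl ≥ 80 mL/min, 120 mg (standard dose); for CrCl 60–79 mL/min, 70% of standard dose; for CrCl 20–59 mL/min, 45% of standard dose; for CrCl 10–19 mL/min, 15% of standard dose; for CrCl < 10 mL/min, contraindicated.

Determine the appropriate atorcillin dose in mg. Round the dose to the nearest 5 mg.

55 mg

CrCl = (140 − 59) × 91.6 / (72 × 3.7) × 0.85 = 7419.6 / 266.40 × 0.85 ≈ 23.7 mL/min
CrCl ≈ 24 mL/min → bracket 20–59 mL/min.
45% of 120 mg = 54 mg → 55 mg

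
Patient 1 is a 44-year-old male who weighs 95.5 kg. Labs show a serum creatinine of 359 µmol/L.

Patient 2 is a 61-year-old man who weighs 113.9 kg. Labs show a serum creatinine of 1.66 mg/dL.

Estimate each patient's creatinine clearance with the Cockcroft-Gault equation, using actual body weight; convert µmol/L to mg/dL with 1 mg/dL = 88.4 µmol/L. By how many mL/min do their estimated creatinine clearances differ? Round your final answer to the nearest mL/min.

Patient 1: SCr = 359 / 88.4 = 4.061 mg/dL
Patient 1: CrCl = (140 − 44) × 95.5 / (72 × 4.061) = 9168.0 / 292.39 ≈ 31.4 mL/min
Patient 2: CrCl = (140 − 61) × 113.9 / (72 × 1.66) = 8998.1 / 119.52 ≈ 75.3 mL/min
|31.4 − 75.3| = 43.9 mL/min

44 mL/min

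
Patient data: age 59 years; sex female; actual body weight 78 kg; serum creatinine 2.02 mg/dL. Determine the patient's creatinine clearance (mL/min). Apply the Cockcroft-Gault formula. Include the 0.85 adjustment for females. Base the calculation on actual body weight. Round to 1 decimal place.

36.9 mL/min

CrCl = (140 − 59) × 78 / (72 × 2.02) × 0.85 = 6318.0 / 145.44 × 0.85 ≈ 36.9 mL/min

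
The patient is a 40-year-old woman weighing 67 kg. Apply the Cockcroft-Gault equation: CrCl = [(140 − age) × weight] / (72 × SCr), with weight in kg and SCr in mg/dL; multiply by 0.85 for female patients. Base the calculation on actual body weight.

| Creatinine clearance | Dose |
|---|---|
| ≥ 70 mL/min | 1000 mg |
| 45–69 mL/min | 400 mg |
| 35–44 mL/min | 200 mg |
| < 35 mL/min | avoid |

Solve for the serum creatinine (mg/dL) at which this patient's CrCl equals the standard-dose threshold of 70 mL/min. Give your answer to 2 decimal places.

Standard dose requires CrCl ≥ 70 mL/min.
Set (140 − 40) × 67 × 0.85 / (72 × SCr) = 70
SCr = (140 − 40) × 67 × 0.85 / (72 × 70) = 1.130 mg/dL

1.13 mg/dL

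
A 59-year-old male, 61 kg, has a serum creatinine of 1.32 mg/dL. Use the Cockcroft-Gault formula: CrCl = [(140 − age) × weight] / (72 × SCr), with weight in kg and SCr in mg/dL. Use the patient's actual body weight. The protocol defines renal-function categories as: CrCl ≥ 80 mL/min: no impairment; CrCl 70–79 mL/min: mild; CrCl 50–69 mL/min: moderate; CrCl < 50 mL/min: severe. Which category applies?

moderate

CrCl = (140 − 59) × 61 / (72 × 1.32) = 4941.0 / 95.04 ≈ 52.0 mL/min
52 mL/min falls in the 'moderate' range.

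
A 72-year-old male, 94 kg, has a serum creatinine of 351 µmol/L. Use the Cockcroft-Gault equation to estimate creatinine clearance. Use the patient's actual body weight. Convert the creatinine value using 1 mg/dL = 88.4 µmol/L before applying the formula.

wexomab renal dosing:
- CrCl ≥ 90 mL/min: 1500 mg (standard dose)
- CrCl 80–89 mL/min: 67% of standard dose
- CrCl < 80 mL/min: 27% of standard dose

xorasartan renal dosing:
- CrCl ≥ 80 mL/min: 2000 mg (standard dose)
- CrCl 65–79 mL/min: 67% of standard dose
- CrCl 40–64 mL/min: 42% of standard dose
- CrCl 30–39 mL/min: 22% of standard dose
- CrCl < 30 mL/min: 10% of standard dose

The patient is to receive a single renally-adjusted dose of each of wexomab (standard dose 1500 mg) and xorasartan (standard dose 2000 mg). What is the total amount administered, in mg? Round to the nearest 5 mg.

SCr = 351 / 88.4 = 3.971 mg/dL
CrCl = (140 − 72) × 94 / (72 × 3.971) = 6392.0 / 285.91 ≈ 22.4 mL/min
CrCl ≈ 22 mL/min.
wexomab: < 80 mL/min → 27% of 1500 mg = 405 mg.
xorasartan: < 30 mL/min → 10% of 2000 mg = 200 mg.
Total = 405 + 200 = 605 mg.

605 mg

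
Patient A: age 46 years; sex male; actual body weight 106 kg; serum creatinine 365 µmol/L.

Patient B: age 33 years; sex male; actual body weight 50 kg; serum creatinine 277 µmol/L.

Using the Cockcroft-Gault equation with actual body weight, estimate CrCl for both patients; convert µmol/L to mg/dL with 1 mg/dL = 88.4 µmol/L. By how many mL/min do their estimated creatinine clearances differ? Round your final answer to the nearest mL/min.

Patient A: SCr = 365 / 88.4 = 4.129 mg/dL
Patient A: CrCl = (140 − 46) × 106 / (72 × 4.129) = 9964.0 / 297.29 ≈ 33.5 mL/min
Patient B: SCr = 277 / 88.4 = 3.133 mg/dL
Patient B: CrCl = (140 − 33) × 50 / (72 × 3.133) = 5350.0 / 225.58 ≈ 23.7 mL/min
|33.5 − 23.7| = 9.8 mL/min

10 mL/min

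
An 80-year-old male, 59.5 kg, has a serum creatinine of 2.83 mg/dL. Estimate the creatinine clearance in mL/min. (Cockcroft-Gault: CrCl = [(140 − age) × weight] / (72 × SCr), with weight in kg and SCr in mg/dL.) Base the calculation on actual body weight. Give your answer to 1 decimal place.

CrCl = (140 − 80) × 59.5 / (72 × 2.83) = 3570.0 / 203.76 ≈ 17.5 mL/min

17.5 mL/min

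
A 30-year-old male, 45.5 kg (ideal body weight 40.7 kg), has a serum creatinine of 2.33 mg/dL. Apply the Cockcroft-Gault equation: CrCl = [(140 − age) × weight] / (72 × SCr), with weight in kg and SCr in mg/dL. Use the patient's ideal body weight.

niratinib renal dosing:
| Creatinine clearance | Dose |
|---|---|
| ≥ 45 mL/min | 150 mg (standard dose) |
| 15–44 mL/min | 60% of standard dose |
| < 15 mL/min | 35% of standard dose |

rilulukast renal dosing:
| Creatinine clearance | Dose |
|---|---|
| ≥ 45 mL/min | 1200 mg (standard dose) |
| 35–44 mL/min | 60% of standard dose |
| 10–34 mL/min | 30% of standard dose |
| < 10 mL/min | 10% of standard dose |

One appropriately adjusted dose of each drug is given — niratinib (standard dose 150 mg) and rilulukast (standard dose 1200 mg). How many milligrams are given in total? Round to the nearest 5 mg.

450 mg

CrCl = (140 − 30) × 40.7 / (72 × 2.33) = 4477.0 / 167.76 ≈ 26.7 mL/min
CrCl ≈ 27 mL/min.
niratinib: 15–44 mL/min → 60% of 150 mg = 90 mg.
rilulukast: 10–34 mL/min → 30% of 1200 mg = 360 mg.
Total = 90 + 360 = 450 mg.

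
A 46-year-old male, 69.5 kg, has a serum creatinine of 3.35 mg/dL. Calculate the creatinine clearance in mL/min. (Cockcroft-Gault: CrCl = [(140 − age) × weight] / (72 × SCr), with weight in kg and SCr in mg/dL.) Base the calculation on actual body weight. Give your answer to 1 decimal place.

27.1 mL/min

CrCl = (140 − 46) × 69.5 / (72 × 3.35) = 6533.0 / 241.20 ≈ 27.1 mL/min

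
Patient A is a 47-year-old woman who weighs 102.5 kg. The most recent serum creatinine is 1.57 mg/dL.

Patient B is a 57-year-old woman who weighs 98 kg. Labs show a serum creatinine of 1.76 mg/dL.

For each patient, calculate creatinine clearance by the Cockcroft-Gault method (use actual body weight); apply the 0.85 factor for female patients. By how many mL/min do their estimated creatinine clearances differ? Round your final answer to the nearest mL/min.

Patient A: CrCl = (140 − 47) × 102.5 / (72 × 1.57) × 0.85 = 9532.5 / 113.04 × 0.85 ≈ 71.7 mL/min
Patient B: CrCl = (140 − 57) × 98 / (72 × 1.76) × 0.85 = 8134.0 / 126.72 × 0.85 ≈ 54.6 mL/min
|71.7 − 54.6| = 17.1 mL/min

17 mL/min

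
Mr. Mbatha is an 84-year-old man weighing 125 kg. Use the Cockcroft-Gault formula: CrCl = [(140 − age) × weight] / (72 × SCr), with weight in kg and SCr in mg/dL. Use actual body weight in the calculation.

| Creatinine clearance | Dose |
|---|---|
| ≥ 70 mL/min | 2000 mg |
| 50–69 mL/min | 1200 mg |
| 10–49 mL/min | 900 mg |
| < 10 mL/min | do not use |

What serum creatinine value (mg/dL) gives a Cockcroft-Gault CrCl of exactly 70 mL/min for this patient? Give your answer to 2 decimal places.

1.39 mg/dL

Standard dose requires CrCl ≥ 70 mL/min.
Set (140 − 84) × 125 / (72 × SCr) = 70
SCr = (140 − 84) × 125 / (72 × 70) = 1.389 mg/dL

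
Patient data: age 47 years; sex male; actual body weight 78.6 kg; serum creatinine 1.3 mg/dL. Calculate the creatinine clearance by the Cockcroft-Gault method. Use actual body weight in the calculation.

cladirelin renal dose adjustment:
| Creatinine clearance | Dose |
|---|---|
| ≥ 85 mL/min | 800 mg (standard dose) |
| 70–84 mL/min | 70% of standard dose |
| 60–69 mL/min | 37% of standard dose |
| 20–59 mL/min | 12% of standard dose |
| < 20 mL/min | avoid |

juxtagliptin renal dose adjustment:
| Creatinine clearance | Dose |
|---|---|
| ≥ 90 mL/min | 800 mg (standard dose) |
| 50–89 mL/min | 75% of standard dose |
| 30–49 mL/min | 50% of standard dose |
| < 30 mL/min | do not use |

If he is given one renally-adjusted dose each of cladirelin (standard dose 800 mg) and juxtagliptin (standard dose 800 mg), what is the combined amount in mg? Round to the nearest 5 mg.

CrCl = (140 − 47) × 78.6 / (72 × 1.3) = 7309.8 / 93.60 ≈ 78.1 mL/min
CrCl ≈ 78 mL/min.
cladirelin: 70–84 mL/min → 70% of 800 mg = 560 mg.
juxtagliptin: 50–89 mL/min → 75% of 800 mg = 600 mg.
Total = 560 + 600 = 1160 mg.

1160 mg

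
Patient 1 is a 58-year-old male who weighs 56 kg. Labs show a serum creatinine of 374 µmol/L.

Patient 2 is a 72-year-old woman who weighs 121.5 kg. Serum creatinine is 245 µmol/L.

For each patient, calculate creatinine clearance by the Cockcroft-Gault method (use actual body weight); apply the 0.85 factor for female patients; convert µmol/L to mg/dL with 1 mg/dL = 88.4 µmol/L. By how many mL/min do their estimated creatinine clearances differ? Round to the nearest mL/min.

Patient 1: SCr = 374 / 88.4 = 4.231 mg/dL
Patient 1: CrCl = (140 − 58) × 56 / (72 × 4.231) = 4592.0 / 304.63 ≈ 15.1 mL/min
Patient 2: SCr = 245 / 88.4 = 2.771 mg/dL
Patient 2: CrCl = (140 − 72) × 121.5 / (72 × 2.771) × 0.85 = 8262.0 / 199.51 × 0.85 ≈ 35.2 mL/min
|15.1 − 35.2| = 20.1 mL/min

20 mL/min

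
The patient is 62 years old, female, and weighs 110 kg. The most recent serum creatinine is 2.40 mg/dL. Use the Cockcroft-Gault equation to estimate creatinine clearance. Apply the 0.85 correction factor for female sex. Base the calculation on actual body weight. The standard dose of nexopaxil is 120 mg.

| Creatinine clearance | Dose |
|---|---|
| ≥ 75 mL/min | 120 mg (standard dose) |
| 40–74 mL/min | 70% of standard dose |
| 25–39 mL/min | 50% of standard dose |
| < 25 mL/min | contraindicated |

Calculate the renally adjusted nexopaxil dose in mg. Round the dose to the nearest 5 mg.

CrCl = (140 − 62) × 110 / (72 × 2.4) × 0.85 = 8580.0 / 172.80 × 0.85 ≈ 42.2 mL/min
CrCl ≈ 42 mL/min → bracket 40–74 mL/min.
70% of 120 mg = 84 mg → 85 mg

85 mg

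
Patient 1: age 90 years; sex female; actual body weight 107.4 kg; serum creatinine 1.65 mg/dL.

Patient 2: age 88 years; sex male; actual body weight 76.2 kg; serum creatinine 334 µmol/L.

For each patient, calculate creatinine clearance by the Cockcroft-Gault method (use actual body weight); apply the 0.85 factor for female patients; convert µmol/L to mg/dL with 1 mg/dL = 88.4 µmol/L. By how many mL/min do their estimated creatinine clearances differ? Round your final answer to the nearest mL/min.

Patient 1: CrCl = (140 − 90) × 107.4 / (72 × 1.65) × 0.85 = 5370.0 / 118.80 × 0.85 ≈ 38.4 mL/min
Patient 2: SCr = 334 / 88.4 = 3.778 mg/dL
Patient 2: CrCl = (140 − 88) × 76.2 / (72 × 3.778) = 3962.4 / 272.02 ≈ 14.6 mL/min
|38.4 − 14.6| = 23.8 mL/min

24 mL/min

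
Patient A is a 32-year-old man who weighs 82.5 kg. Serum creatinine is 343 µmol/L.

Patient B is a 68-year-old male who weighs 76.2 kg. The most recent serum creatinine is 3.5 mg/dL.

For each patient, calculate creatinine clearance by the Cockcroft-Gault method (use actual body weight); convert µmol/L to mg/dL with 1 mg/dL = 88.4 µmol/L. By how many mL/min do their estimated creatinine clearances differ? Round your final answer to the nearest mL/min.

Patient A: SCr = 343 / 88.4 = 3.88 mg/dL
Patient A: CrCl = (140 − 32) × 82.5 / (72 × 3.88) = 8910.0 / 279.36 ≈ 31.9 mL/min
Patient B: CrCl = (140 − 68) × 76.2 / (72 × 3.5) = 5486.4 / 252.00 ≈ 21.8 mL/min
|31.9 − 21.8| = 10.1 mL/min

10 mL/min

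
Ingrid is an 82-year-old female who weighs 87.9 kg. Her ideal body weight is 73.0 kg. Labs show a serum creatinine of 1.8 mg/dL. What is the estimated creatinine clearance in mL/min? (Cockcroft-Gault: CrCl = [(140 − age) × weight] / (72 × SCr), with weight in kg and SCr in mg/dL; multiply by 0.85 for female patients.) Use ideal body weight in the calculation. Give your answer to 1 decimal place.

27.8 mL/min

CrCl = (140 − 82) × 73 / (72 × 1.8) × 0.85 = 4234.0 / 129.60 × 0.85 ≈ 27.8 mL/min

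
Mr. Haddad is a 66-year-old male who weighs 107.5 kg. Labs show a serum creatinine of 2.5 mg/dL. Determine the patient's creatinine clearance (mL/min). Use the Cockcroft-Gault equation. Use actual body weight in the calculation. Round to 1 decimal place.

CrCl = (140 − 66) × 107.5 / (72 × 2.5) = 7955.0 / 180.00 ≈ 44.2 mL/min

44.2 mL/min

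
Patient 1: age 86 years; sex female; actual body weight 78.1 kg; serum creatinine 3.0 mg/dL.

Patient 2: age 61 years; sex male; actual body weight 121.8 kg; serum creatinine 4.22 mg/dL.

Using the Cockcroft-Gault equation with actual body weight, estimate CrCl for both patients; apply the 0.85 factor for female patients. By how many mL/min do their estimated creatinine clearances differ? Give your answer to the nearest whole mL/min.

15 mL/min

Patient 1: CrCl = (140 − 86) × 78.1 / (72 × 3) × 0.85 = 4217.4 / 216.00 × 0.85 ≈ 16.6 mL/min
Patient 2: CrCl = (140 − 61) × 121.8 / (72 × 4.22) = 9622.2 / 303.84 ≈ 31.7 mL/min
|16.6 − 31.7| = 15.1 mL/min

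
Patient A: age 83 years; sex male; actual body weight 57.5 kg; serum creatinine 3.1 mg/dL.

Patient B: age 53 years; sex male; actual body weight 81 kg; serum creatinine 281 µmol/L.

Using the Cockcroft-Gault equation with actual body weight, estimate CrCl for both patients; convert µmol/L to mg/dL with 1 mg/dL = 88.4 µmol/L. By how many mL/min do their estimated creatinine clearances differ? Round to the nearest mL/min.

Patient A: CrCl = (140 − 83) × 57.5 / (72 × 3.1) = 3277.5 / 223.20 ≈ 14.7 mL/min
Patient B: SCr = 281 / 88.4 = 3.179 mg/dL
Patient B: CrCl = (140 − 53) × 81 / (72 × 3.179) = 7047.0 / 228.89 ≈ 30.8 mL/min
|14.7 − 30.8| = 16.1 mL/min

16 mL/min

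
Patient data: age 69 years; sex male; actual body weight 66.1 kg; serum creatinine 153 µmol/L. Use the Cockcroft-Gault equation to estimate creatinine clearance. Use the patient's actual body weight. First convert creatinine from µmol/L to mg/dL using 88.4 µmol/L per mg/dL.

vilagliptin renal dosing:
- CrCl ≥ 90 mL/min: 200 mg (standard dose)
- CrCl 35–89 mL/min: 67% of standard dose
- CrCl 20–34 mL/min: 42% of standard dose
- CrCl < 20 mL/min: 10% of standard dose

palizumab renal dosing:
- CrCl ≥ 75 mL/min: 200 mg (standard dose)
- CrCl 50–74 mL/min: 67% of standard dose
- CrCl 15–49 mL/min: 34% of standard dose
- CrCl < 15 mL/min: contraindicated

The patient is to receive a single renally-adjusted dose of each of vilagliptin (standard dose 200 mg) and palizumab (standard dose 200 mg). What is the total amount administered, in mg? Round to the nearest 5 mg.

200 mg

SCr = 153 / 88.4 = 1.731 mg/dL
CrCl = (140 − 69) × 66.1 / (72 × 1.731) = 4693.1 / 124.63 ≈ 37.7 mL/min
CrCl ≈ 38 mL/min.
vilagliptin: 35–89 mL/min → 67% of 200 mg = 134 mg.
palizumab: 15–49 mL/min → 34% of 200 mg = 68 mg.
Total = 134 + 68 = 202 mg.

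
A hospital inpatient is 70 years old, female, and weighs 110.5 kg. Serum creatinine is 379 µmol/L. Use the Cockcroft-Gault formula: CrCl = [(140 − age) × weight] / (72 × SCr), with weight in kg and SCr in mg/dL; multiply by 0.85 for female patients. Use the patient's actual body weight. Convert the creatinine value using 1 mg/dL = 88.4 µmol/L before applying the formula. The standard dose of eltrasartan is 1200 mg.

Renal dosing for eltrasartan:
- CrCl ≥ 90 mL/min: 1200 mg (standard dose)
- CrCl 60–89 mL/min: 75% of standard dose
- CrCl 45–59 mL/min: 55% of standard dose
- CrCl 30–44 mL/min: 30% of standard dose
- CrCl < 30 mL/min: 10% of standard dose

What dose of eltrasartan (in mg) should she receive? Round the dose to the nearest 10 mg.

SCr = 379 / 88.4 = 4.287 mg/dL
CrCl = (140 − 70) × 110.5 / (72 × 4.287) × 0.85 = 7735.0 / 308.66 × 0.85 ≈ 21.3 mL/min
CrCl ≈ 21 mL/min → bracket < 30 mL/min.
10% of 1200 mg = 120 mg

120 mg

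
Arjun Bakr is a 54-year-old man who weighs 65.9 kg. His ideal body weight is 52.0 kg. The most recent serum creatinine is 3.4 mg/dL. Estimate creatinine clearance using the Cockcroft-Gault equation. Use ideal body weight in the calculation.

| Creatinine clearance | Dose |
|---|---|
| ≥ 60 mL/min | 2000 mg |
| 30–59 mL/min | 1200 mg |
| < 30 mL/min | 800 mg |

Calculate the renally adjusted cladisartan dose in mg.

CrCl = (140 − 54) × 52 / (72 × 3.4) = 4472.0 / 244.80 ≈ 18.3 mL/min
CrCl ≈ 18 mL/min → bracket < 30 mL/min.
Dose for this bracket: 800 mg.

800 mg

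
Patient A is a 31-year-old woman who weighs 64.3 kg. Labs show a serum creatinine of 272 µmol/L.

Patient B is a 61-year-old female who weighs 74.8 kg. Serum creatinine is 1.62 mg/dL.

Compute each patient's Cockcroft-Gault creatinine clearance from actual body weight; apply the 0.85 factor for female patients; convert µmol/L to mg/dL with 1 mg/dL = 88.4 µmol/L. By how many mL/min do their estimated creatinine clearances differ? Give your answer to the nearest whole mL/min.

Patient A: SCr = 272 / 88.4 = 3.077 mg/dL
Patient A: CrCl = (140 − 31) × 64.3 / (72 × 3.077) × 0.85 = 7008.7 / 221.54 × 0.85 ≈ 26.9 mL/min
Patient B: CrCl = (140 − 61) × 74.8 / (72 × 1.62) × 0.85 = 5909.2 / 116.64 × 0.85 ≈ 43.1 mL/min
|26.9 − 43.1| = 16.2 mL/min

16 mL/min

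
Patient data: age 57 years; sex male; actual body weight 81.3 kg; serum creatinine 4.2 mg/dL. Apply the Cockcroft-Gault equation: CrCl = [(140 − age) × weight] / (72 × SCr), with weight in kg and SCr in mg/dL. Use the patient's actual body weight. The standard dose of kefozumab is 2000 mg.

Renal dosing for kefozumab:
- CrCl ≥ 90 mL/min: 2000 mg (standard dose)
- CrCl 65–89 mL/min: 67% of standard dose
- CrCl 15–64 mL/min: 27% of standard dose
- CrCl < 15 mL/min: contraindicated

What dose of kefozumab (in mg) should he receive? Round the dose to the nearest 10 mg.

CrCl = (140 − 57) × 81.3 / (72 × 4.2) = 6747.9 / 302.40 ≈ 22.3 mL/min
CrCl ≈ 22 mL/min → bracket 15–64 mL/min.
27% of 2000 mg = 540 mg

540 mg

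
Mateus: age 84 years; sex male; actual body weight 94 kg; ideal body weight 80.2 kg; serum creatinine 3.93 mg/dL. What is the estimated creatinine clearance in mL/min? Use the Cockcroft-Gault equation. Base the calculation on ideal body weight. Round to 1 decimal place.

CrCl = (140 − 84) × 80.2 / (72 × 3.93) = 4491.2 / 282.96 ≈ 15.9 mL/min

15.9 mL/min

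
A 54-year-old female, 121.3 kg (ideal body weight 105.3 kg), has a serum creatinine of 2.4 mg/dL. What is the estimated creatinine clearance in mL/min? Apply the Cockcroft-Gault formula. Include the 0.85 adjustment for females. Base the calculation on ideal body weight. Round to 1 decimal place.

44.5 mL/min

CrCl = (140 − 54) × 105.3 / (72 × 2.4) × 0.85 = 9055.8 / 172.80 × 0.85 ≈ 44.5 mL/min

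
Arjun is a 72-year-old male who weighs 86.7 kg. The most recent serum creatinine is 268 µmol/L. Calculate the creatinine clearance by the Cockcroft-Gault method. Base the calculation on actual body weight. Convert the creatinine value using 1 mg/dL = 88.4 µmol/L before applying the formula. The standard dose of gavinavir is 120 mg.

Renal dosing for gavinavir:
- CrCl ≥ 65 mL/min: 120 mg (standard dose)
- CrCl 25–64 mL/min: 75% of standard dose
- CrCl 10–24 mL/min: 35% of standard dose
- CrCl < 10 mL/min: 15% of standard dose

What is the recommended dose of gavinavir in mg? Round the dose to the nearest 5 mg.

SCr = 268 / 88.4 = 3.032 mg/dL
CrCl = (140 − 72) × 86.7 / (72 × 3.032) = 5895.6 / 218.30 ≈ 27.0 mL/min
CrCl ≈ 27 mL/min → bracket 25–64 mL/min.
75% of 120 mg = 90 mg

90 mg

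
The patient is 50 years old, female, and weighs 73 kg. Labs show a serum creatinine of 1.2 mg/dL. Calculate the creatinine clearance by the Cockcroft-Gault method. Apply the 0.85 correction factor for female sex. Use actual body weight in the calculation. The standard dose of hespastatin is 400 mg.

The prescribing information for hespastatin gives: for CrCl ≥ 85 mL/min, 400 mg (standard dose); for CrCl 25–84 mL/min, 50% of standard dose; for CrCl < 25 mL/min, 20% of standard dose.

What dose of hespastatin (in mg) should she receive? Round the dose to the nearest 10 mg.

200 mg

CrCl = (140 − 50) × 73 / (72 × 1.2) × 0.85 = 6570.0 / 86.40 × 0.85 ≈ 64.6 mL/min
CrCl ≈ 65 mL/min → bracket 25–84 mL/min.
50% of 400 mg = 200 mg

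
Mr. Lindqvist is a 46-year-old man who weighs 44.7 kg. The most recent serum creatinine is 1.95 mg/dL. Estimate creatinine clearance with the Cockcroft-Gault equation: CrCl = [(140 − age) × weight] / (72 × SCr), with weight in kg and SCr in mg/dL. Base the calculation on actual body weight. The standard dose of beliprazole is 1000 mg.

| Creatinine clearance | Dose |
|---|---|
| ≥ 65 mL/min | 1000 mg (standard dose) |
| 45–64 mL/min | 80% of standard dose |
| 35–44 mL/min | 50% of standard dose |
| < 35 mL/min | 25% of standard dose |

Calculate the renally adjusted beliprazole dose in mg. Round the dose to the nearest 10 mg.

250 mg

CrCl = (140 − 46) × 44.7 / (72 × 1.95) = 4201.8 / 140.40 ≈ 29.9 mL/min
CrCl ≈ 30 mL/min → bracket < 35 mL/min.
25% of 1000 mg = 250 mg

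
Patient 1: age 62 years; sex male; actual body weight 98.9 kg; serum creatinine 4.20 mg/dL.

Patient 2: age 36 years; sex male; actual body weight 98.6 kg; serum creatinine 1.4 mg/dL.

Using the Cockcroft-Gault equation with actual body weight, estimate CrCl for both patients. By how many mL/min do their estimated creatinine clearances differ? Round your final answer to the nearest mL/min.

Patient 1: CrCl = (140 − 62) × 98.9 / (72 × 4.2) = 7714.2 / 302.40 ≈ 25.5 mL/min
Patient 2: CrCl = (140 − 36) × 98.6 / (72 × 1.4) = 10254.4 / 100.80 ≈ 101.7 mL/min
|25.5 − 101.7| = 76.2 mL/min

76 mL/min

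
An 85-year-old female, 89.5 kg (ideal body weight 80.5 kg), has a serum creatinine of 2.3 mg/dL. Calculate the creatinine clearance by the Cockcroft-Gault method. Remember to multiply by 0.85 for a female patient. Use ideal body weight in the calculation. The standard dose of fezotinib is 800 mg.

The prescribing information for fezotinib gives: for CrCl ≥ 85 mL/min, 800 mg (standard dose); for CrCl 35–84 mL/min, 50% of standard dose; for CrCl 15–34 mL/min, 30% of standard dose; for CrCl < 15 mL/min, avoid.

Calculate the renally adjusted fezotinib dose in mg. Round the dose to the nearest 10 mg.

240 mg

CrCl = (140 − 85) × 80.5 / (72 × 2.3) × 0.85 = 4427.5 / 165.60 × 0.85 ≈ 22.7 mL/min
CrCl ≈ 23 mL/min → bracket 15–34 mL/min.
30% of 800 mg = 240 mg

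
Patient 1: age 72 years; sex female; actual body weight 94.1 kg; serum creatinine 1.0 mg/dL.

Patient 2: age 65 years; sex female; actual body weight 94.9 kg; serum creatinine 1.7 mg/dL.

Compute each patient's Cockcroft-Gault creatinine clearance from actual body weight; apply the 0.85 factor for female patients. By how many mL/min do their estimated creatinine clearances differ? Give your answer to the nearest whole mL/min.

26 mL/min

Patient 1: CrCl = (140 − 72) × 94.1 / (72 × 1) × 0.85 = 6398.8 / 72.00 × 0.85 ≈ 75.5 mL/min
Patient 2: CrCl = (140 − 65) × 94.9 / (72 × 1.7) × 0.85 = 7117.5 / 122.40 × 0.85 ≈ 49.4 mL/min
|75.5 − 49.4| = 26.1 mL/min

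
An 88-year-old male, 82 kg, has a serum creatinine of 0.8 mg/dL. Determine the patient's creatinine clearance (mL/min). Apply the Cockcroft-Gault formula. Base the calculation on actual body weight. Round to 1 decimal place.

CrCl = (140 − 88) × 82 / (72 × 0.8) = 4264.0 / 57.60 ≈ 74.0 mL/min

74.0 mL/min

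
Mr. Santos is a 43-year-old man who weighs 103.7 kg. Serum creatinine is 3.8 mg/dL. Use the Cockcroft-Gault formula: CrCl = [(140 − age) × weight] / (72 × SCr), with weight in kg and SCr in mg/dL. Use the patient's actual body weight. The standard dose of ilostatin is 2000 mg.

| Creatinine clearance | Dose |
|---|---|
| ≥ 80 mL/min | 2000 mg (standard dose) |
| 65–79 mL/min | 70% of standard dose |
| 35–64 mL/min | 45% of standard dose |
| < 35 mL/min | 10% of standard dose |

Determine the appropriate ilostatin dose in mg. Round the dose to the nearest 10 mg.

900 mg

CrCl = (140 − 43) × 103.7 / (72 × 3.8) = 10058.9 / 273.60 ≈ 36.8 mL/min
CrCl ≈ 37 mL/min → bracket 35–64 mL/min.
45% of 2000 mg = 900 mg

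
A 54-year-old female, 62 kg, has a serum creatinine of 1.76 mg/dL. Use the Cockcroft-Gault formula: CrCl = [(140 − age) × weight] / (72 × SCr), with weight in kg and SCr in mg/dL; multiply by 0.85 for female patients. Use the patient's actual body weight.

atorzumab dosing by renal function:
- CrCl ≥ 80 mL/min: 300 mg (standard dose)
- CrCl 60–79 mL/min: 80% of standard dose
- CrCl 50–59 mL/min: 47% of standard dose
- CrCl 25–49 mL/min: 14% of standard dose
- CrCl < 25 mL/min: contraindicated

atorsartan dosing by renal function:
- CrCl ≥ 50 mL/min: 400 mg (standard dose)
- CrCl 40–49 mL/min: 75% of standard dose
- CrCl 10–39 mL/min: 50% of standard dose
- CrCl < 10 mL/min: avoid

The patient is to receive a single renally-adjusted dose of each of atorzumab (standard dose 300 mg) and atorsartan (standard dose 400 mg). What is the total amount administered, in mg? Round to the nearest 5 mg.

CrCl = (140 − 54) × 62 / (72 × 1.76) × 0.85 = 5332.0 / 126.72 × 0.85 ≈ 35.8 mL/min
CrCl ≈ 36 mL/min.
atorzumab: 25–49 mL/min → 14% of 300 mg = 42 mg.
atorsartan: 10–39 mL/min → 50% of 400 mg = 200 mg.
Total = 42 + 200 = 242 mg.

240 mg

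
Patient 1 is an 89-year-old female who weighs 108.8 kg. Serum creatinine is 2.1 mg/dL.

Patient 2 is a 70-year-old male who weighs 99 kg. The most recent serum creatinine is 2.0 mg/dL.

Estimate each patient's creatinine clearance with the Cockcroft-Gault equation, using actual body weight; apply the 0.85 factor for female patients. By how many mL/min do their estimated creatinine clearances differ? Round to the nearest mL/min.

Patient 1: CrCl = (140 − 89) × 108.8 / (72 × 2.1) × 0.85 = 5548.8 / 151.20 × 0.85 ≈ 31.2 mL/min
Patient 2: CrCl = (140 − 70) × 99 / (72 × 2) = 6930.0 / 144.00 ≈ 48.1 mL/min
|31.2 − 48.1| = 16.9 mL/min

17 mL/min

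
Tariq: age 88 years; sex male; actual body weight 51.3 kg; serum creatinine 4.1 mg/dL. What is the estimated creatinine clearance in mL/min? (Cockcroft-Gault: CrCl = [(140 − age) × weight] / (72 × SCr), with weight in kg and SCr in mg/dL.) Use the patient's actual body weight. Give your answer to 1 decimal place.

9.0 mL/min

CrCl = (140 − 88) × 51.3 / (72 × 4.1) = 2667.6 / 295.20 ≈ 9.0 mL/min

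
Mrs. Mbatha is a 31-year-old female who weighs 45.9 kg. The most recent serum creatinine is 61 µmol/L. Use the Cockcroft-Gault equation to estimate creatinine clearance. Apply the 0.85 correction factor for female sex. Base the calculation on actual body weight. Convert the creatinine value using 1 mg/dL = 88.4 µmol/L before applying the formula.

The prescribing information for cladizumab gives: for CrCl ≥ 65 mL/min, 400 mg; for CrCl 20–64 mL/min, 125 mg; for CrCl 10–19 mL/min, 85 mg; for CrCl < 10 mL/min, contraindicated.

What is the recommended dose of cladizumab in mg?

400 mg

SCr = 61 / 88.4 = 0.69 mg/dL
CrCl = (140 − 31) × 45.9 / (72 × 0.69) × 0.85 = 5003.1 / 49.68 × 0.85 ≈ 85.6 mL/min
CrCl ≈ 86 mL/min → bracket ≥ 65 mL/min.
Dose for this bracket: 400 mg.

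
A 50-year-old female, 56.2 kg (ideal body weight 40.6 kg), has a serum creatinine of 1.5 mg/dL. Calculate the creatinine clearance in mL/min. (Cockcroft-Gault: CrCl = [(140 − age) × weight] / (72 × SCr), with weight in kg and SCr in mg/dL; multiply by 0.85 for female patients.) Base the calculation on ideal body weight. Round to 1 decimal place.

28.8 mL/min

CrCl = (140 − 50) × 40.6 / (72 × 1.5) × 0.85 = 3654.0 / 108.00 × 0.85 ≈ 28.8 mL/min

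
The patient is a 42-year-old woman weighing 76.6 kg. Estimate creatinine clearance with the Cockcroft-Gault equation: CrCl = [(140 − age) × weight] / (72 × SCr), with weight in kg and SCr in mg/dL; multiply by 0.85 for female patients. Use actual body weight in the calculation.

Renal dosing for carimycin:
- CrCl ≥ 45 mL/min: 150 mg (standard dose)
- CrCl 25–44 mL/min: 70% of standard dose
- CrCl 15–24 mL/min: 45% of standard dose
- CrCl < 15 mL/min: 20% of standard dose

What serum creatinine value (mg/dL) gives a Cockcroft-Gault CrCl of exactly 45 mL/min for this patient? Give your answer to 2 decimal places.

Standard dose requires CrCl ≥ 45 mL/min.
Set (140 − 42) × 76.6 × 0.85 / (72 × SCr) = 45
SCr = (140 − 42) × 76.6 × 0.85 / (72 × 45) = 1.969 mg/dL

1.97 mg/dL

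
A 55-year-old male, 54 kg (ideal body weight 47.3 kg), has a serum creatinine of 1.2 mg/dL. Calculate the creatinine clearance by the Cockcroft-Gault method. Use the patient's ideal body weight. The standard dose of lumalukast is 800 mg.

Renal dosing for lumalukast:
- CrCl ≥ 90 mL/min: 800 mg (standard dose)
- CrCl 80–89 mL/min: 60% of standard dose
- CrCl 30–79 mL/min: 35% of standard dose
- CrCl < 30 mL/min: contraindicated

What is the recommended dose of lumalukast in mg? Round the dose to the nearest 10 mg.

CrCl = (140 − 55) × 47.3 / (72 × 1.2) = 4020.5 / 86.40 ≈ 46.5 mL/min
CrCl ≈ 47 mL/min → bracket 30–79 mL/min.
35% of 800 mg = 280 mg

280 mg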